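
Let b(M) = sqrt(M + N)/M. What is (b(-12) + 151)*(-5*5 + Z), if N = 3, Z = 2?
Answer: -3473 + 23*I/4 ≈ -3473.0 + 5.75*I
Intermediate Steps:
b(M) = sqrt(3 + M)/M (b(M) = sqrt(M + 3)/M = sqrt(3 + M)/M)
(b(-12) + 151)*(-5*5 + Z) = (sqrt(3 - 12)/(-12) + 151)*(-5*5 + 2) = (-I/4 + 151)*(-25 + 2) = (-I/4 + 151)*(-23) = (151 - I/4)*(-23) = -3473 + 23*I/4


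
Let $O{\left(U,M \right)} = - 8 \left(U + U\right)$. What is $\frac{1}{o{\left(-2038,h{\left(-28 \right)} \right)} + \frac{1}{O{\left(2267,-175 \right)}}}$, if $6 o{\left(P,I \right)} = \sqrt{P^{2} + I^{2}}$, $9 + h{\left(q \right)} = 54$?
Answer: $\frac{326448}{1366793991778615} + \frac{1973486976 \sqrt{4155469}}{1366793991778615} \approx 0.0029433$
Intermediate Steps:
$h{\left(q \right)} = 45$ ($h{\left(q \right)} = -9 + 54 = 45$)
$O{\left(U,M \right)} = - 16 U$ ($O{\left(U,M \right)} = - 8 \cdot 2 U = - 16 U$)
$o{\left(P,I \right)} = \frac{\sqrt{I^{2} + P^{2}}}{6}$ ($o{\left(P,I \right)} = \frac{\sqrt{P^{2} + I^{2}}}{6} = \frac{\sqrt{I^{2} + P^{2}}}{6}$)
$\frac{1}{o{\left(-2038,h{\left(-28 \right)} \right)} + \frac{1}{O{\left(2267,-175 \right)}}} = \frac{1}{\frac{\sqrt{45^{2} + \left(-2038\right)^{2}}}{6} + \frac{1}{\left(-16\right) 2267}} = \frac{1}{\frac{\sqrt{2025 + 4153444}}{6} + \frac{1}{-36272}} = \frac{1}{\frac{\sqrt{4155469}}{6} - \frac{1}{36272}} = \frac{1}{- \frac{1}{36272} + \frac{\sqrt{4155469}}{6}}$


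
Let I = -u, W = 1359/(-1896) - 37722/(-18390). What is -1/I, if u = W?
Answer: 1937080/2584939 ≈ 0.74937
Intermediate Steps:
W = 2584939/1937080 (W = 1359*(-1/1896) - 37722*(-1/18390) = -453/632 + 6287/3065 = 2584939/1937080 ≈ 1.3345)
u = 2584939/1937080 ≈ 1.3345
I = -2584939/1937080 (I = -1*2584939/1937080 = -2584939/1937080 ≈ -1.3345)
-1/I = -1/(-2584939/1937080) = -1*(-1937080/2584939) = 1937080/2584939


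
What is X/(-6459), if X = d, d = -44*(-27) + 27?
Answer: -405/2153 ≈ -0.18811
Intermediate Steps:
d = 1215 (d = 1188 + 27 = 1215)
X = 1215
X/(-6459) = 1215/(-6459) = 1215*(-1/6459) = -405/2153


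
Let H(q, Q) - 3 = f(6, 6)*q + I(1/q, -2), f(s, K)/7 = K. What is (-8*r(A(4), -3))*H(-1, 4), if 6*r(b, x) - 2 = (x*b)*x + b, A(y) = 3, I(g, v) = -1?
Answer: 5120/3 ≈ 1706.7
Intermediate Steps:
r(b, x) = 1/3 + b/6 + b*x**2/6 (r(b, x) = 1/3 + ((x*b)*x + b)/6 = 1/3 + ((b*x)*x + b)/6 = 1/3 + (b*x**2 + b)/6 = 1/3 + (b + b*x**2)/6 = 1/3 + (b/6 + b*x**2/6) = 1/3 + b/6 + b*x**2/6)
f(s, K) = 7*K
H(q, Q) = 2 + 42*q (H(q, Q) = 3 + ((7*6)*q - 1) = 3 + (42*q - 1) = 3 + (-1 + 42*q) = 2 + 42*q)
(-8*r(A(4), -3))*H(-1, 4) = (-8*(1/3 + (1/6)*3 + (1/6)*3*(-3)**2))*(2 + 42*(-1)) = (-8*(1/3 + 1/2 + (1/6)*3*9))*(2 - 42) = -8*(1/3 + 1/2 + 9/2)*(-40) = -8*16/3*(-40) = -128/3*(-40) = 5120/3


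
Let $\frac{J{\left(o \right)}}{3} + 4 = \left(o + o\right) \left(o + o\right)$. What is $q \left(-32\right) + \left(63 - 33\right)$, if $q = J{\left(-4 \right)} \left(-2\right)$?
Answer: $11550$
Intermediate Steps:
$J{\left(o \right)} = -12 + 12 o^{2}$ ($J{\left(o \right)} = -12 + 3 \left(o + o\right) \left(o + o\right) = -12 + 3 \cdot 2 o 2 o = -12 + 3 \cdot 4 o^{2} = -12 + 12 o^{2}$)
$q = -360$ ($q = \left(-12 + 12 \left(-4\right)^{2}\right) \left(-2\right) = \left(-12 + 12 \cdot 16\right) \left(-2\right) = \left(-12 + 192\right) \left(-2\right) = 180 \left(-2\right) = -360$)
$q \left(-32\right) + \left(63 - 33\right) = \left(-360\right) \left(-32\right) + \left(63 - 33\right) = 11520 + 30 = 11550$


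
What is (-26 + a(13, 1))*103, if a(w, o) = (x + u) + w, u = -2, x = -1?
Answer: -1648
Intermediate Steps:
a(w, o) = -3 + w (a(w, o) = (-1 - 2) + w = -3 + w)
(-26 + a(13, 1))*103 = (-26 + (-3 + 13))*103 = (-26 + 10)*103 = -16*103 = -1648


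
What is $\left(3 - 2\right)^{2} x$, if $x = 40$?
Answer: $40$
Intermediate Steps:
$\left(3 - 2\right)^{2} x = \left(3 - 2\right)^{2} \cdot 40 = 1^{2} \cdot 40 = 1 \cdot 40 = 40$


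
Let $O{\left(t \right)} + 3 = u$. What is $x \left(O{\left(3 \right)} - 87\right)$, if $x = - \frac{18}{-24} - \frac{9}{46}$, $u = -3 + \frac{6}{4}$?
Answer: $- \frac{9333}{184} \approx -50.723$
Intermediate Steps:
$u = - \frac{3}{2}$ ($u = -3 + 6 \cdot \frac{1}{4} = -3 + \frac{3}{2} = - \frac{3}{2} \approx -1.5$)
$O{\left(t \right)} = - \frac{9}{2}$ ($O{\left(t \right)} = -3 - \frac{3}{2} = - \frac{9}{2}$)
$x = \frac{51}{92}$ ($x = \left(-18\right) \left(- \frac{1}{24}\right) - \frac{9}{46} = \frac{3}{4} - \frac{9}{46} = \frac{51}{92} \approx 0.55435$)
$x \left(O{\left(3 \right)} - 87\right) = \frac{51 \left(- \frac{9}{2} - 87\right)}{92} = \frac{51}{92} \left(- \frac{183}{2}\right) = - \frac{9333}{184}$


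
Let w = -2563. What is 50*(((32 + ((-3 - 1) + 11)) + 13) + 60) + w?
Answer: 3037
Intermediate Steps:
50*(((32 + ((-3 - 1) + 11)) + 13) + 60) + w = 50*(((32 + ((-3 - 1) + 11)) + 13) + 60) - 2563 = 50*(((32 + (-4 + 11)) + 13) + 60) - 2563 = 50*(((32 + 7) + 13) + 60) - 2563 = 50*((39 + 13) + 60) - 2563 = 50*(52 + 60) - 2563 = 50*112 - 2563 = 5600 - 2563 = 3037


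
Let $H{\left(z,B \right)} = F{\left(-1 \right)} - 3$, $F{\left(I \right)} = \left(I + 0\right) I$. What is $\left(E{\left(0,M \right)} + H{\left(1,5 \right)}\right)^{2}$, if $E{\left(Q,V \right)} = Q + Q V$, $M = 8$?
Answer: $4$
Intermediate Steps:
$F{\left(I \right)} = I^{2}$ ($F{\left(I \right)} = I I = I^{2}$)
$H{\left(z,B \right)} = -2$ ($H{\left(z,B \right)} = \left(-1\right)^{2} - 3 = 1 - 3 = -2$)
$\left(E{\left(0,M \right)} + H{\left(1,5 \right)}\right)^{2} = \left(0 \left(1 + 8\right) - 2\right)^{2} = \left(0 \cdot 9 - 2\right)^{2} = \left(0 - 2\right)^{2} = \left(-2\right)^{2} = 4$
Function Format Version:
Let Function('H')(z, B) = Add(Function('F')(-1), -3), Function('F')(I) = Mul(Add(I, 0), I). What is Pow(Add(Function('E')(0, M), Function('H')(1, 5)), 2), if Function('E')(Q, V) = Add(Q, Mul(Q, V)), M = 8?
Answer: 4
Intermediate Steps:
Function('F')(I) = Pow(I, 2) (Function('F')(I) = Mul(I, I) = Pow(I, 2))
Function('H')(z, B) = -2 (Function('H')(z, B) = Add(Pow(-1, 2), -3) = Add(1, -3) = -2)
Pow(Add(Function('E')(0, M), Function('H')(1, 5)), 2) = Pow(Add(Mul(0, Add(1, 8)), -2), 2) = Pow(Add(Mul(0, 9), -2), 2) = Pow(Add(0, -2), 2) = Pow(-2, 2) = 4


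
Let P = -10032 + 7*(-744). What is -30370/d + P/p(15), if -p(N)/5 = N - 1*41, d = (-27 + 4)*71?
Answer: -2093882/21229 ≈ -98.633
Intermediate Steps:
d = -1633 (d = -23*71 = -1633)
p(N) = 205 - 5*N (p(N) = -5*(N - 1*41) = -5*(N - 41) = -5*(-41 + N) = 205 - 5*N)
P = -15240 (P = -10032 - 5208 = -15240)
-30370/d + P/p(15) = -30370/(-1633) - 15240/(205 - 5*15) = -30370*(-1/1633) - 15240/(205 - 75) = 30370/1633 - 15240/130 = 30370/1633 - 15240*1/130 = 30370/1633 - 1524/13 = -2093882/21229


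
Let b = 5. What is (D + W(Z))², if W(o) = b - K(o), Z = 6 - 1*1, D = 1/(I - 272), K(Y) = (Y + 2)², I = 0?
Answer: 143256961/73984 ≈ 1936.3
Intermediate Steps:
K(Y) = (2 + Y)²
D = -1/272 (D = 1/(0 - 272) = 1/(-272) = -1/272 ≈ -0.0036765)
Z = 5 (Z = 6 - 1 = 5)
W(o) = 5 - (2 + o)²
(D + W(Z))² = (-1/272 + (5 - (2 + 5)²))² = (-1/272 + (5 - 1*7²))² = (-1/272 + (5 - 1*49))² = (-1/272 + (5 - 49))² = (-1/272 - 44)² = (-11969/272)² = 143256961/73984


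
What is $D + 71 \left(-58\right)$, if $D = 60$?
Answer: $-4058$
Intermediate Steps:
$D + 71 \left(-58\right) = 60 + 71 \left(-58\right) = 60 - 4118 = -4058$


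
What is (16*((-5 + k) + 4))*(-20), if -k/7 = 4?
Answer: 9280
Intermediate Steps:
k = -28 (k = -7*4 = -28)
(16*((-5 + k) + 4))*(-20) = (16*((-5 - 28) + 4))*(-20) = (16*(-33 + 4))*(-20) = (16*(-29))*(-20) = -464*(-20) = 9280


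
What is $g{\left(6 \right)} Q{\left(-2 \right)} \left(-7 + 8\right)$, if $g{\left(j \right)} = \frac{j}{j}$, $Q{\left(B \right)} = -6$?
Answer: $-6$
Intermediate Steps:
$g{\left(j \right)} = 1$
$g{\left(6 \right)} Q{\left(-2 \right)} \left(-7 + 8\right) = 1 \left(-6\right) \left(-7 + 8\right) = \left(-6\right) 1 = -6$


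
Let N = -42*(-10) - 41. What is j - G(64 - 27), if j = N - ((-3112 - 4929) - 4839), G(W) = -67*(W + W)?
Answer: 18217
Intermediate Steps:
N = 379 (N = 420 - 41 = 379)
G(W) = -134*W
j = 13259 (j = 379 - ((-3112 - 4929) - 4839) = 379 - (-8041 - 4839) = 379 - 1*(-12880) = 379 + 12880 = 13259)
j - G(64 - 27) = 13259 - (-134)*(64 - 27) = 13259 - (-134)*37 = 13259 - 1*(-4958) = 13259 + 4958 = 18217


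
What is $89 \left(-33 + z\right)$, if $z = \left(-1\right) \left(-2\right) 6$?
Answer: $-1869$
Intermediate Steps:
$z = 12$ ($z = 2 \cdot 6 = 12$)
$89 \left(-33 + z\right) = 89 \left(-33 + 12\right) = 89 \left(-21\right) = -1869$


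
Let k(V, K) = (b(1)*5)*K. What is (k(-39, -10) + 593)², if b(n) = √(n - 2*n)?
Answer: 349149 - 59300*I ≈ 3.4915e+5 - 59300.0*I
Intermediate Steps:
b(n) = √(-n)
k(V, K) = 5*I*K (k(V, K) = (√(-1*1)*5)*K = (√(-1)*5)*K = (I*5)*K = (5*I)*K = 5*I*K)
(k(-39, -10) + 593)² = (5*I*(-10) + 593)² = (-50*I + 593)² = (593 - 50*I)²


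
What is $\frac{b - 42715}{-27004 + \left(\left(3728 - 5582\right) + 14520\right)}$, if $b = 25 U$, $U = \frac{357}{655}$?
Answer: $\frac{2796940}{939139} \approx 2.9782$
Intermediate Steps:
$U = \frac{357}{655}$ ($U = 357 \cdot \frac{1}{655} = \frac{357}{655} \approx 0.54504$)
$b = \frac{1785}{131}$ ($b = 25 \cdot \frac{357}{655} = \frac{1785}{131} \approx 13.626$)
$\frac{b - 42715}{-27004 + \left(\left(3728 - 5582\right) + 14520\right)} = \frac{\frac{1785}{131} - 42715}{-27004 + \left(\left(3728 - 5582\right) + 14520\right)} = - \frac{5593880}{131 \left(-27004 + \left(-1854 + 14520\right)\right)} = - \frac{5593880}{131 \left(-27004 + 12666\right)} = - \frac{5593880}{131 \left(-14338\right)} = \left(- \frac{5593880}{131}\right) \left(- \frac{1}{14338}\right) = \frac{2796940}{939139}$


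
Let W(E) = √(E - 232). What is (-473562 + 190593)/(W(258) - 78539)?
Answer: 22224102291/6168374495 + 282969*√26/6168374495 ≈ 3.6031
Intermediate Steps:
W(E) = √(-232 + E)
(-473562 + 190593)/(W(258) - 78539) = (-473562 + 190593)/(√(-232 + 258) - 78539) = -282969/(√26 - 78539) = -282969/(-78539 + √26)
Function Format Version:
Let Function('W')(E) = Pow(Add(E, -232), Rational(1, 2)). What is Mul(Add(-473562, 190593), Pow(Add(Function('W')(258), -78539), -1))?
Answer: Add(Rational(22224102291, 6168374495), Mul(Rational(282969, 6168374495), Pow(26, Rational(1, 2)))) ≈ 3.6031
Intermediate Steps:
Function('W')(E) = Pow(Add(-232, E), Rational(1, 2))
Mul(Add(-473562, 190593), Pow(Add(Function('W')(258), -78539), -1)) = Mul(Add(-473562, 190593), Pow(Add(Pow(Add(-232, 258), Rational(1, 2)), -78539), -1)) = Mul(-282969, Pow(Add(Pow(26, Rational(1, 2)), -78539), -1)) = Mul(-282969, Pow(Add(-78539, Pow(26, Rational(1, 2))), -1))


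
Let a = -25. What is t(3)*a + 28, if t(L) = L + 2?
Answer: -97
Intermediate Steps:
t(L) = 2 + L
t(3)*a + 28 = (2 + 3)*(-25) + 28 = 5*(-25) + 28 = -125 + 28 = -97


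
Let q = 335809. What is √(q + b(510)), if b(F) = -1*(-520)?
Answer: √336329 ≈ 579.94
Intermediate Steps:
b(F) = 520
√(q + b(510)) = √(335809 + 520) = √336329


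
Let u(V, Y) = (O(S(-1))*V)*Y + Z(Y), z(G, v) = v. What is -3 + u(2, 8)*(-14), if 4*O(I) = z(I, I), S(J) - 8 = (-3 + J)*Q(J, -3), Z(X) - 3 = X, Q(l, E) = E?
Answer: -1277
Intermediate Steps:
Z(X) = 3 + X
S(J) = 17 - 3*J (S(J) = 8 + (-3 + J)*(-3) = 8 + (9 - 3*J) = 17 - 3*J)
O(I) = I/4
u(V, Y) = 3 + Y + 5*V*Y (u(V, Y) = (((17 - 3*(-1))/4)*V)*Y + (3 + Y) = (((17 + 3)/4)*V)*Y + (3 + Y) = (((1/4)*20)*V)*Y + (3 + Y) = (5*V)*Y + (3 + Y) = 5*V*Y + (3 + Y) = 3 + Y + 5*V*Y)
-3 + u(2, 8)*(-14) = -3 + (3 + 8 + 5*2*8)*(-14) = -3 + (3 + 8 + 80)*(-14) = -3 + 91*(-14) = -3 - 1274 = -1277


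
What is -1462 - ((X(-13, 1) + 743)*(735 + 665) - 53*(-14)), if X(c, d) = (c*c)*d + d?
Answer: -1280404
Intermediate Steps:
X(c, d) = d + d*c**2 (X(c, d) = c**2*d + d = d*c**2 + d = d + d*c**2)
-1462 - ((X(-13, 1) + 743)*(735 + 665) - 53*(-14)) = -1462 - ((1*(1 + (-13)**2) + 743)*(735 + 665) - 53*(-14)) = -1462 - ((1*(1 + 169) + 743)*1400 + 742) = -1462 - ((1*170 + 743)*1400 + 742) = -1462 - ((170 + 743)*1400 + 742) = -1462 - (913*1400 + 742) = -1462 - (1278200 + 742) = -1462 - 1*1278942 = -1462 - 1278942 = -1280404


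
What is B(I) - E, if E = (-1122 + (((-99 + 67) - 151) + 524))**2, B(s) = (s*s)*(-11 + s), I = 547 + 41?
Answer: 198884327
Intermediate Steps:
I = 588
B(s) = s**2*(-11 + s)
E = 609961 (E = (-1122 + ((-32 - 151) + 524))**2 = (-1122 + (-183 + 524))**2 = (-1122 + 341)**2 = (-781)**2 = 609961)
B(I) - E = 588**2*(-11 + 588) - 1*609961 = 345744*577 - 609961 = 199494288 - 609961 = 198884327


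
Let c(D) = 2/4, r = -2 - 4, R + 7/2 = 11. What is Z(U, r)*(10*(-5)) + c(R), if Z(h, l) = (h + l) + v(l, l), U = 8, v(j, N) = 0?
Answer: -199/2 ≈ -99.500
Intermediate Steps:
R = 15/2 (R = -7/2 + 11 = 15/2 ≈ 7.5000)
r = -6
c(D) = 1/2 (c(D) = 2*(1/4) = 1/2)
Z(h, l) = h + l (Z(h, l) = (h + l) + 0 = h + l)
Z(U, r)*(10*(-5)) + c(R) = (8 - 6)*(10*(-5)) + 1/2 = 2*(-50) + 1/2 = -100 + 1/2 = -199/2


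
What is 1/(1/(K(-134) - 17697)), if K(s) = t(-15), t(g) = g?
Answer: -17712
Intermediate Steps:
K(s) = -15
1/(1/(K(-134) - 17697)) = 1/(1/(-15 - 17697)) = 1/(1/(-17712)) = 1/(-1/17712) = -17712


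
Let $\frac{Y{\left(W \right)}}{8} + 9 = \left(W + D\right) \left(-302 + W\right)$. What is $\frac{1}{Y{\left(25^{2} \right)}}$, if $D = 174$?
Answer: $\frac{1}{2064544} \approx 4.8437 \cdot 10^{-7}$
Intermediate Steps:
$Y{\left(W \right)} = -72 + 8 \left(-302 + W\right) \left(174 + W\right)$ ($Y{\left(W \right)} = -72 + 8 \left(W + 174\right) \left(-302 + W\right) = -72 + 8 \left(174 + W\right) \left(-302 + W\right) = -72 + 8 \left(-302 + W\right) \left(174 + W\right)$)
$\frac{1}{Y{\left(25^{2} \right)}} = \frac{1}{-420456 - 1024 \cdot 25^{2} + 8 \left(25^{2}\right)^{2}} = \frac{1}{-420456 - 640000 + 8 \cdot 625^{2}} = \frac{1}{-420456 - 640000 + 8 \cdot 390625} = \frac{1}{-420456 - 640000 + 3125000} = \frac{1}{2064544}$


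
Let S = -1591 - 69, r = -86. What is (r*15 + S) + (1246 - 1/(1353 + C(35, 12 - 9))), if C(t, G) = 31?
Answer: -2358337/1384 ≈ -1704.0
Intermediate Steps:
S = -1660
(r*15 + S) + (1246 - 1/(1353 + C(35, 12 - 9))) = (-86*15 - 1660) + (1246 - 1/(1353 + 31)) = (-1290 - 1660) + (1246 - 1/1384) = -2950 + (1246 - 1*1/1384) = -2950 + (1246 - 1/1384) = -2950 + 1724463/1384 = -2358337/1384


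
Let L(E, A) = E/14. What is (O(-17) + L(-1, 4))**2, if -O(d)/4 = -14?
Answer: 613089/196 ≈ 3128.0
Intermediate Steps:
O(d) = 56 (O(d) = -4*(-14) = 56)
L(E, A) = E/14 (L(E, A) = E*(1/14) = E/14)
(O(-17) + L(-1, 4))**2 = (56 + (1/14)*(-1))**2 = (56 - 1/14)**2 = (783/14)**2 = 613089/196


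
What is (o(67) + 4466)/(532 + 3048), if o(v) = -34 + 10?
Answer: 2221/1790 ≈ 1.2408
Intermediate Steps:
o(v) = -24
(o(67) + 4466)/(532 + 3048) = (-24 + 4466)/(532 + 3048) = 4442/3580 = 4442*(1/3580) = 2221/1790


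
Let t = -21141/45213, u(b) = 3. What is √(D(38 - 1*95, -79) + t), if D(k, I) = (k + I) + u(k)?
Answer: I*√30315165790/15071 ≈ 11.553*I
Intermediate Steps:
D(k, I) = 3 + I + k (D(k, I) = (k + I) + 3 = (I + k) + 3 = 3 + I + k)
t = -7047/15071 (t = -21141*1/45213 = -7047/15071 ≈ -0.46759)
√(D(38 - 1*95, -79) + t) = √((3 - 79 + (38 - 1*95)) - 7047/15071) = √((3 - 79 + (38 - 95)) - 7047/15071) = √((3 - 79 - 57) - 7047/15071) = √(-133 - 7047/15071) = √(-2011490/15071) = I*√30315165790/15071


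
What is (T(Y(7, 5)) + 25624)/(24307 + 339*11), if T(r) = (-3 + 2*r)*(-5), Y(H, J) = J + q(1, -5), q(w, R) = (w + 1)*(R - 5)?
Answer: 25789/28036 ≈ 0.91985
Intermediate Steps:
q(w, R) = (1 + w)*(-5 + R)
Y(H, J) = -20 + J (Y(H, J) = J + (-5 - 5 - 5*1 - 5*1) = J + (-5 - 5 - 5 - 5) = J - 20 = -20 + J)
T(r) = 15 - 10*r
(T(Y(7, 5)) + 25624)/(24307 + 339*11) = ((15 - 10*(-20 + 5)) + 25624)/(24307 + 339*11) = ((15 - 10*(-15)) + 25624)/(24307 + 3729) = ((15 + 150) + 25624)/28036 = (165 + 25624)*(1/28036) = 25789*(1/28036) = 25789/28036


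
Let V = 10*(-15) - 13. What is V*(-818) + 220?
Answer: 133554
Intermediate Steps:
V = -163 (V = -150 - 13 = -163)
V*(-818) + 220 = -163*(-818) + 220 = 133334 + 220 = 133554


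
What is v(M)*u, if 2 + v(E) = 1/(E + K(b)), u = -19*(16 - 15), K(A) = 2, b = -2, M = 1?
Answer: 95/3 ≈ 31.667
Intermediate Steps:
u = -19 (u = -19*1 = -19)
v(E) = -2 + 1/(2 + E) (v(E) = -2 + 1/(E + 2) = -2 + 1/(2 + E))
v(M)*u = ((-3 - 2*1)/(2 + 1))*(-19) = ((-3 - 2)/3)*(-19) = ((⅓)*(-5))*(-19) = -5/3*(-19) = 95/3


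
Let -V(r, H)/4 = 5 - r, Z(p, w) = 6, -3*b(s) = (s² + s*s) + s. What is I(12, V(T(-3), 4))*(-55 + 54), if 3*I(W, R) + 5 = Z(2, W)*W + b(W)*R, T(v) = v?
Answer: -1089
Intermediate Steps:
b(s) = -2*s²/3 - s/3 (b(s) = -((s² + s*s) + s)/3 = -((s² + s²) + s)/3 = -(2*s² + s)/3 = -(s + 2*s²)/3 = -2*s²/3 - s/3)
V(r, H) = -20 + 4*r (V(r, H) = -4*(5 - r) = -20 + 4*r)
I(W, R) = -5/3 + 2*W - R*W*(1 + 2*W)/9 (I(W, R) = -5/3 + (6*W + (-W*(1 + 2*W)/3)*R)/3 = -5/3 + (6*W - R*W*(1 + 2*W)/3)/3 = -5/3 + (2*W - R*W*(1 + 2*W)/9) = -5/3 + 2*W - R*W*(1 + 2*W)/9)
I(12, V(T(-3), 4))*(-55 + 54) = (-5/3 + 2*12 - ⅑*(-20 + 4*(-3))*12*(1 + 2*12))*(-55 + 54) = (-5/3 + 24 - ⅑*(-20 - 12)*12*(1 + 24))*(-1) = (-5/3 + 24 - ⅑*(-32)*12*25)*(-1) = (-5/3 + 24 + 3200/3)*(-1) = 1089*(-1) = -1089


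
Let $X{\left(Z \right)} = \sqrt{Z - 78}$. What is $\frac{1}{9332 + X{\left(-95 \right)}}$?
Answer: $\frac{9332}{87086397} - \frac{i \sqrt{173}}{87086397} \approx 0.00010716 - 1.5103 \cdot 10^{-7} i$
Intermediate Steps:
$X{\left(Z \right)} = \sqrt{-78 + Z}$
$\frac{1}{9332 + X{\left(-95 \right)}} = \frac{1}{9332 + \sqrt{-78 - 95}} = \frac{1}{9332 + \sqrt{-173}} = \frac{1}{9332 + i \sqrt{173}}$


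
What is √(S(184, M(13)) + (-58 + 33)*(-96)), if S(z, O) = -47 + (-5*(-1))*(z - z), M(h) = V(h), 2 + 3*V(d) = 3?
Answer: √2353 ≈ 48.508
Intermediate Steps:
V(d) = ⅓ (V(d) = -⅔ + (⅓)*3 = -⅔ + 1 = ⅓)
M(h) = ⅓
S(z, O) = -47 (S(z, O) = -47 + 5*0 = -47 + 0 = -47)
√(S(184, M(13)) + (-58 + 33)*(-96)) = √(-47 + (-58 + 33)*(-96)) = √(-47 - 25*(-96)) = √(-47 + 2400) = √2353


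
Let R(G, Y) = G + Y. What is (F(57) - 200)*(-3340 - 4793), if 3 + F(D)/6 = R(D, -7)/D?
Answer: 32873586/19 ≈ 1.7302e+6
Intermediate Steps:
F(D) = -18 + 6*(-7 + D)/D (F(D) = -18 + 6*((D - 7)/D) = -18 + 6*((-7 + D)/D) = -18 + 6*(-7 + D)/D)
(F(57) - 200)*(-3340 - 4793) = ((-12 - 42/57) - 200)*(-3340 - 4793) = ((-12 - 42*1/57) - 200)*(-8133) = ((-12 - 14/19) - 200)*(-8133) = (-242/19 - 200)*(-8133) = -4042/19*(-8133) = 32873586/19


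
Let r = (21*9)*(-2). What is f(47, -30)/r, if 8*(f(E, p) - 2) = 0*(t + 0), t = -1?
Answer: -1/189 ≈ -0.0052910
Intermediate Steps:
f(E, p) = 2 (f(E, p) = 2 + (0*(-1 + 0))/8 = 2 + (0*(-1))/8 = 2 + (⅛)*0 = 2 + 0 = 2)
r = -378 (r = 189*(-2) = -378)
f(47, -30)/r = 2/(-378) = 2*(-1/378) = -1/189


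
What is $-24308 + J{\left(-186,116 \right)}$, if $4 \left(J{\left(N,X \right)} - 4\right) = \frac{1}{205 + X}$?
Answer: $- \frac{31206335}{1284} \approx -24304.0$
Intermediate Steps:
$J{\left(N,X \right)} = 4 + \frac{1}{4 \left(205 + X\right)}$
$-24308 + J{\left(-186,116 \right)} = -24308 + \frac{3281 + 16 \cdot 116}{4 \left(205 + 116\right)} = -24308 + \frac{3281 + 1856}{4 \cdot 321} = -24308 + \frac{1}{4} \cdot \frac{1}{321} \cdot 5137 = -24308 + \frac{5137}{1284} = - \frac{31206335}{1284}$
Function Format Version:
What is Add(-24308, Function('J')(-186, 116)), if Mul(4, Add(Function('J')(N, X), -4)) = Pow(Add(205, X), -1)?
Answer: Rational(-31206335, 1284) ≈ -24304.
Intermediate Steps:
Function('J')(N, X) = Add(4, Mul(Rational(1, 4), Pow(Add(205, X), -1)))
Add(-24308, Function('J')(-186, 116)) = Add(-24308, Mul(Rational(1, 4), Pow(Add(205, 116), -1), Add(3281, Mul(16, 116)))) = Add(-24308, Mul(Rational(1, 4), Pow(321, -1), Add(3281, 1856))) = Add(-24308, Mul(Rational(1, 4), Rational(1, 321), 5137)) = Add(-24308, Rational(5137, 1284)) = Rational(-31206335, 1284)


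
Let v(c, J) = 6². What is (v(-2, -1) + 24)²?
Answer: 3600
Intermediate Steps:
v(c, J) = 36
(v(-2, -1) + 24)² = (36 + 24)² = 60² = 3600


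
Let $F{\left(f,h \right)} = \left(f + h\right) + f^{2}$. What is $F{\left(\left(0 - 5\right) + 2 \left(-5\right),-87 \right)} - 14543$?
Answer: $-14420$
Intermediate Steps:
$F{\left(f,h \right)} = f + h + f^{2}$
$F{\left(\left(0 - 5\right) + 2 \left(-5\right),-87 \right)} - 14543 = \left(\left(\left(0 - 5\right) + 2 \left(-5\right)\right) - 87 + \left(\left(0 - 5\right) + 2 \left(-5\right)\right)^{2}\right) - 14543 = \left(\left(-5 - 10\right) - 87 + \left(-5 - 10\right)^{2}\right) - 14543 = \left(-15 - 87 + \left(-15\right)^{2}\right) - 14543 = \left(-15 - 87 + 225\right) - 14543 = 123 - 14543 = -14420$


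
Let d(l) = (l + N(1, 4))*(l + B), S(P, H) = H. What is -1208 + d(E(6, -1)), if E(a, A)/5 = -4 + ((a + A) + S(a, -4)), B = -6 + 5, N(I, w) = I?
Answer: -984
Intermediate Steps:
B = -1
E(a, A) = -40 + 5*A + 5*a (E(a, A) = 5*(-4 + ((a + A) - 4)) = 5*(-4 + ((A + a) - 4)) = 5*(-4 + (-4 + A + a)) = 5*(-8 + A + a) = -40 + 5*A + 5*a)
d(l) = (1 + l)*(-1 + l) (d(l) = (l + 1)*(l - 1) = (1 + l)*(-1 + l))
-1208 + d(E(6, -1)) = -1208 + (-1 + (-40 + 5*(-1) + 5*6)²) = -1208 + (-1 + (-40 - 5 + 30)²) = -1208 + (-1 + (-15)²) = -1208 + (-1 + 225) = -1208 + 224 = -984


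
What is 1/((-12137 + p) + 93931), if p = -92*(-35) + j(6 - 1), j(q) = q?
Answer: 1/85019 ≈ 1.1762e-5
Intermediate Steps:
p = 3225 (p = -92*(-35) + (6 - 1) = 3220 + 5 = 3225)
1/((-12137 + p) + 93931) = 1/((-12137 + 3225) + 93931) = 1/(-8912 + 93931) = 1/85019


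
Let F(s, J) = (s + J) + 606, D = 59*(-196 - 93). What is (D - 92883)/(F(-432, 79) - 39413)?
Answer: 4997/1780 ≈ 2.8073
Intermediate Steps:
D = -17051 (D = 59*(-289) = -17051)
F(s, J) = 606 + J + s (F(s, J) = (J + s) + 606 = 606 + J + s)
(D - 92883)/(F(-432, 79) - 39413) = (-17051 - 92883)/((606 + 79 - 432) - 39413) = -109934/(253 - 39413) = -109934/(-39160) = -109934*(-1/39160) = 4997/1780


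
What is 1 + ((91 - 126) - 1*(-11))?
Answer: -23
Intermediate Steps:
1 + ((91 - 126) - 1*(-11)) = 1 + (-35 + 11) = 1 - 24 = -23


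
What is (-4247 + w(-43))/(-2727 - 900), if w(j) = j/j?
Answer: 4246/3627 ≈ 1.1707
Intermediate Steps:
w(j) = 1
(-4247 + w(-43))/(-2727 - 900) = (-4247 + 1)/(-2727 - 900) = -4246/(-3627) = -4246*(-1/3627) = 4246/3627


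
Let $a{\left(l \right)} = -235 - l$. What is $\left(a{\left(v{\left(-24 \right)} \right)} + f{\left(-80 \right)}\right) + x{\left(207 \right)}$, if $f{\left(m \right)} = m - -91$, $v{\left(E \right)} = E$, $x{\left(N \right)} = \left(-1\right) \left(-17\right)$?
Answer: $-183$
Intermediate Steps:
$x{\left(N \right)} = 17$
$f{\left(m \right)} = 91 + m$ ($f{\left(m \right)} = m + 91 = 91 + m$)
$\left(a{\left(v{\left(-24 \right)} \right)} + f{\left(-80 \right)}\right) + x{\left(207 \right)} = \left(\left(-235 - -24\right) + \left(91 - 80\right)\right) + 17 = \left(\left(-235 + 24\right) + 11\right) + 17 = \left(-211 + 11\right) + 17 = -200 + 17 = -183$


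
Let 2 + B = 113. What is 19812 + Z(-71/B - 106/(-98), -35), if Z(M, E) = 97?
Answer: 19909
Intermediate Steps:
B = 111 (B = -2 + 113 = 111)
19812 + Z(-71/B - 106/(-98), -35) = 19812 + 97 = 19909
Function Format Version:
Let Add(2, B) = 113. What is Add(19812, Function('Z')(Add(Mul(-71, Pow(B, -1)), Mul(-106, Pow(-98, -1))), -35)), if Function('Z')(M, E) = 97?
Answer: 19909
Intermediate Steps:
B = 111 (B = Add(-2, 113) = 111)
Add(19812, Function('Z')(Add(Mul(-71, Pow(B, -1)), Mul(-106, Pow(-98, -1))), -35)) = Add(19812, 97) = 19909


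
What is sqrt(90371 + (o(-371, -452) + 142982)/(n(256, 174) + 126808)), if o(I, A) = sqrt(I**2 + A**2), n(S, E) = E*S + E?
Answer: sqrt(2658844959549328 + 171526*sqrt(341945))/171526 ≈ 300.62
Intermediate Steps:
n(S, E) = E + E*S
o(I, A) = sqrt(A**2 + I**2)
sqrt(90371 + (o(-371, -452) + 142982)/(n(256, 174) + 126808)) = sqrt(90371 + (sqrt((-452)**2 + (-371)**2) + 142982)/(174*(1 + 256) + 126808)) = sqrt(90371 + (sqrt(204304 + 137641) + 142982)/(174*257 + 126808)) = sqrt(90371 + (sqrt(341945) + 142982)/(44718 + 126808)) = sqrt(90371 + (142982 + sqrt(341945))/171526) = sqrt(90371 + (142982 + sqrt(341945))*(1/171526)) = sqrt(90371 + (71491/85763 + sqrt(341945)/171526)) = sqrt(7750559564/85763 + sqrt(341945)/171526)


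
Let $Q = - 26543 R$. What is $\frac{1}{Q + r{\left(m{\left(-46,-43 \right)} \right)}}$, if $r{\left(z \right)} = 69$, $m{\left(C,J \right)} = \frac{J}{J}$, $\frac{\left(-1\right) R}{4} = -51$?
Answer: $- \frac{1}{5414703} \approx -1.8468 \cdot 10^{-7}$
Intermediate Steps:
$R = 204$ ($R = \left(-4\right) \left(-51\right) = 204$)
$m{\left(C,J \right)} = 1$
$Q = -5414772$ ($Q = \left(-26543\right) 204 = -5414772$)
$\frac{1}{Q + r{\left(m{\left(-46,-43 \right)} \right)}} = \frac{1}{-5414772 + 69} = \frac{1}{-5414703} = - \frac{1}{5414703}$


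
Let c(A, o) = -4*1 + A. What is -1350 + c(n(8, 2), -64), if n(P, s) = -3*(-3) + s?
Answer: -1343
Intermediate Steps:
n(P, s) = 9 + s
c(A, o) = -4 + A
-1350 + c(n(8, 2), -64) = -1350 + (-4 + (9 + 2)) = -1350 + (-4 + 11) = -1350 + 7 = -1343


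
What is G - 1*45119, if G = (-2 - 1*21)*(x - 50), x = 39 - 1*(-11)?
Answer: -45119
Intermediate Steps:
x = 50 (x = 39 + 11 = 50)
G = 0 (G = (-2 - 1*21)*(50 - 50) = (-2 - 21)*0 = -23*0 = 0)
G - 1*45119 = 0 - 1*45119 = 0 - 45119 = -45119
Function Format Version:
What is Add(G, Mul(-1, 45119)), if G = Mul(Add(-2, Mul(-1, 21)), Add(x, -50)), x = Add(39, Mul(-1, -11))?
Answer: -45119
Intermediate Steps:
x = 50 (x = Add(39, 11) = 50)
G = 0 (G = Mul(Add(-2, Mul(-1, 21)), Add(50, -50)) = Mul(Add(-2, -21), 0) = Mul(-23, 0) = 0)
Add(G, Mul(-1, 45119)) = Add(0, Mul(-1, 45119)) = Add(0, -45119) = -45119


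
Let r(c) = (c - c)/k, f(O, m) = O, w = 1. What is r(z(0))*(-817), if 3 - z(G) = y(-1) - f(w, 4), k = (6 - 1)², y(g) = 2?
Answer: 0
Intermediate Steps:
k = 25 (k = 5² = 25)
z(G) = 2 (z(G) = 3 - (2 - 1*1) = 3 - (2 - 1) = 3 - 1*1 = 3 - 1 = 2)
r(c) = 0 (r(c) = (c - c)/25 = 0*(1/25) = 0)
r(z(0))*(-817) = 0*(-817) = 0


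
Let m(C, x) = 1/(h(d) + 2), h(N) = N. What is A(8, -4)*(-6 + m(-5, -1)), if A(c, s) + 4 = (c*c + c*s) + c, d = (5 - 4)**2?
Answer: -204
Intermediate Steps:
d = 1 (d = 1**2 = 1)
A(c, s) = -4 + c + c**2 + c*s (A(c, s) = -4 + ((c*c + c*s) + c) = -4 + ((c**2 + c*s) + c) = -4 + (c + c**2 + c*s) = -4 + c + c**2 + c*s)
m(C, x) = 1/3 (m(C, x) = 1/(1 + 2) = 1/3)
A(8, -4)*(-6 + m(-5, -1)) = (-4 + 8 + 8**2 + 8*(-4))*(-6 + 1/3) = (-4 + 8 + 64 - 32)*(-17/3) = 36*(-17/3) = -204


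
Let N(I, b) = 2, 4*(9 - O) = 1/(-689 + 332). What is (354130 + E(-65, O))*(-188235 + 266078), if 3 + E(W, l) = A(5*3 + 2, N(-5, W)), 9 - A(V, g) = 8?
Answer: 27566385904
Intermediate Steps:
O = 12853/1428 (O = 9 - 1/(4*(-689 + 332)) = 9 - ¼/(-357) = 9 - ¼*(-1/357) = 9 + 1/1428 = 12853/1428 ≈ 9.0007)
A(V, g) = 1 (A(V, g) = 9 - 1*8 = 9 - 8 = 1)
E(W, l) = -2 (E(W, l) = -3 + 1 = -2)
(354130 + E(-65, O))*(-188235 + 266078) = (354130 - 2)*(-188235 + 266078) = 354128*77843 = 27566385904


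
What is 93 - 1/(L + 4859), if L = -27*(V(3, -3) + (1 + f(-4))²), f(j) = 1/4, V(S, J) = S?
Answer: 7046873/75773 ≈ 93.000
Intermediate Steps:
f(j) = ¼
L = -1971/16 (L = -27*(3 + (1 + ¼)²) = -27*(3 + (5/4)²) = -27*(3 + 25/16) = -27*73/16 = -1971/16 ≈ -123.19)
93 - 1/(L + 4859) = 93 - 1/(-1971/16 + 4859) = 93 - 1/75773/16 = 93 - 1*16/75773 = 93 - 16/75773 = 7046873/75773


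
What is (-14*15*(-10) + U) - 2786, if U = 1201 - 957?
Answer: -442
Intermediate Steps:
U = 244
(-14*15*(-10) + U) - 2786 = (-14*15*(-10) + 244) - 2786 = (-210*(-10) + 244) - 2786 = (2100 + 244) - 2786 = 2344 - 2786 = -442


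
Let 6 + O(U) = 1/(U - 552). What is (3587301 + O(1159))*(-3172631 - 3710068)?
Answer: -14986994934370134/607 ≈ -2.4690e+13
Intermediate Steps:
O(U) = -6 + 1/(-552 + U) (O(U) = -6 + 1/(U - 552) = -6 + 1/(-552 + U))
(3587301 + O(1159))*(-3172631 - 3710068) = (3587301 + (3313 - 6*1159)/(-552 + 1159))*(-3172631 - 3710068) = (3587301 + (3313 - 6954)/607)*(-6882699) = (3587301 + (1/607)*(-3641))*(-6882699) = (3587301 - 3641/607)*(-6882699) = (2177488066/607)*(-6882699) = -14986994934370134/607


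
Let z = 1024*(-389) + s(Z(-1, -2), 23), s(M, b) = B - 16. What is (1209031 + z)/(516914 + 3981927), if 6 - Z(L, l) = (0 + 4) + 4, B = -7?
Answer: 810672/4498841 ≈ 0.18020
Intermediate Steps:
Z(L, l) = -2 (Z(L, l) = 6 - ((0 + 4) + 4) = 6 - (4 + 4) = 6 - 1*8 = 6 - 8 = -2)
s(M, b) = -23 (s(M, b) = -7 - 16 = -23)
z = -398359 (z = 1024*(-389) - 23 = -398336 - 23 = -398359)
(1209031 + z)/(516914 + 3981927) = (1209031 - 398359)/(516914 + 3981927) = 810672/4498841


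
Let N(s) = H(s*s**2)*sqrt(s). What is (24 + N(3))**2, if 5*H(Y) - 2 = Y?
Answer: 16923/25 + 1392*sqrt(3)/5 ≈ 1159.1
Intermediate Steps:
H(Y) = 2/5 + Y/5
N(s) = sqrt(s)*(2/5 + s**3/5) (N(s) = (2/5 + (s*s**2)/5)*sqrt(s) = (2/5 + s**3/5)*sqrt(s) = sqrt(s)*(2/5 + s**3/5))
(24 + N(3))**2 = (24 + sqrt(3)*(2 + 3**3)/5)**2 = (24 + sqrt(3)*(2 + 27)/5)**2 = (24 + (1/5)*sqrt(3)*29)**2 = (24 + 29*sqrt(3)/5)**2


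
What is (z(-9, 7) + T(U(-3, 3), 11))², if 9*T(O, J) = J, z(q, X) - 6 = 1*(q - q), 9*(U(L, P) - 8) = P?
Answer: 4225/81 ≈ 52.161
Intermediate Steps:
U(L, P) = 8 + P/9
z(q, X) = 6 (z(q, X) = 6 + 1*(q - q) = 6 + 1*0 = 6 + 0 = 6)
T(O, J) = J/9
(z(-9, 7) + T(U(-3, 3), 11))² = (6 + (⅑)*11)² = (6 + 11/9)² = (65/9)² = 4225/81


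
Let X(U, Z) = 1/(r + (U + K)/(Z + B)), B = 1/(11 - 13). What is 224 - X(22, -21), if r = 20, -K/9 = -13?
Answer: 130325/582 ≈ 223.93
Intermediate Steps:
K = 117 (K = -9*(-13) = 117)
B = -½ (B = 1/(-2) = -½ ≈ -0.50000)
X(U, Z) = 1/(20 + (117 + U)/(-½ + Z)) (X(U, Z) = 1/(20 + (U + 117)/(Z - ½)) = 1/(20 + (117 + U)/(-½ + Z)))
224 - X(22, -21) = 224 - (-½ - 21)/(107 + 22 + 20*(-21)) = 224 - (-43)/((107 + 22 - 420)*2) = 224 - (-43)/((-291)*2) = 224 - (-1)*(-43)/(291*2) = 224 - 1*43/582 = 224 - 43/582 = 130325/582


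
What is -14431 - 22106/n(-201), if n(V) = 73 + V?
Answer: -912531/64 ≈ -14258.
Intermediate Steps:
-14431 - 22106/n(-201) = -14431 - 22106/(73 - 201) = -14431 - 22106/(-128) = -14431 - 22106*(-1/128) = -14431 + 11053/64 = -912531/64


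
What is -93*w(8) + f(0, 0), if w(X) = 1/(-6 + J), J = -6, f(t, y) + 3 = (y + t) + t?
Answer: 19/4 ≈ 4.7500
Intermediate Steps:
f(t, y) = -3 + y + 2*t (f(t, y) = -3 + ((y + t) + t) = -3 + ((t + y) + t) = -3 + (y + 2*t) = -3 + y + 2*t)
w(X) = -1/12 (w(X) = 1/(-6 - 6) = 1/(-12) = -1/12)
-93*w(8) + f(0, 0) = -93*(-1/12) + (-3 + 0 + 2*0) = 31/4 + (-3 + 0 + 0) = 31/4 - 3 = 19/4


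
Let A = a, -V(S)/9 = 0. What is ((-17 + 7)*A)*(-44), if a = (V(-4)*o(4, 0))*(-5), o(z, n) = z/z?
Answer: 0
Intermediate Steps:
o(z, n) = 1
V(S) = 0 (V(S) = -9*0 = 0)
a = 0 (a = (0*1)*(-5) = 0*(-5) = 0)
A = 0
((-17 + 7)*A)*(-44) = ((-17 + 7)*0)*(-44) = -10*0*(-44) = 0*(-44) = 0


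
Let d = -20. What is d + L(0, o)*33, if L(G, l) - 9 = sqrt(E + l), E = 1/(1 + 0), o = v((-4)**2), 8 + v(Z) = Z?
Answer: 376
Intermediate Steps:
v(Z) = -8 + Z
o = 8 (o = -8 + (-4)**2 = -8 + 16 = 8)
E = 1 (E = 1/1 = 1)
L(G, l) = 9 + sqrt(1 + l)
d + L(0, o)*33 = -20 + (9 + sqrt(1 + 8))*33 = -20 + (9 + sqrt(9))*33 = -20 + (9 + 3)*33 = -20 + 12*33 = -20 + 396 = 376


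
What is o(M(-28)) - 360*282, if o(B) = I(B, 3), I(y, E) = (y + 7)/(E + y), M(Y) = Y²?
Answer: -79895449/787 ≈ -1.0152e+5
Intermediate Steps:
I(y, E) = (7 + y)/(E + y)
o(B) = (7 + B)/(3 + B)
o(M(-28)) - 360*282 = (7 + (-28)²)/(3 + (-28)²) - 360*282 = (7 + 784)/(3 + 784) - 101520 = 791/787 - 101520 = -79895449/787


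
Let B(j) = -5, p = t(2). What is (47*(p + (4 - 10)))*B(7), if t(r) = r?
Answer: 940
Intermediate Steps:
p = 2
(47*(p + (4 - 10)))*B(7) = (47*(2 + (4 - 10)))*(-5) = (47*(2 - 6))*(-5) = (47*(-4))*(-5) = -188*(-5) = 940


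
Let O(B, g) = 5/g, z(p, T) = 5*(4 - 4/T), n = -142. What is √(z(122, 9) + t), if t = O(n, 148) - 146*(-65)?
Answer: √468582985/222 ≈ 97.508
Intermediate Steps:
z(p, T) = 20 - 20/T
t = 1404525/148 (t = 5/148 - 146*(-65) = 5*(1/148) + 9490 = 5/148 + 9490 = 1404525/148 ≈ 9490.0)
√(z(122, 9) + t) = √((20 - 20/9) + 1404525/148) = √(160/9 + 1404525/148) = √(12664405/1332) = √468582985/222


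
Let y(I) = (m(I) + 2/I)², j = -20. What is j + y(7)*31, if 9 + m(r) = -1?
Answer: 142364/49 ≈ 2905.4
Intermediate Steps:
m(r) = -10 (m(r) = -9 - 1 = -10)
y(I) = (-10 + 2/I)²
j + y(7)*31 = -20 + (4*(1 - 5*7)²/7²)*31 = -20 + (4*(1/49)*(1 - 35)²)*31 = -20 + (4*(1/49)*(-34)²)*31 = -20 + (4*(1/49)*1156)*31 = -20 + (4624/49)*31 = -20 + 143344/49 = 142364/49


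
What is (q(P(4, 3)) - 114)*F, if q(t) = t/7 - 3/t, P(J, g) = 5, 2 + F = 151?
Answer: -593914/35 ≈ -16969.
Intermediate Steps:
F = 149 (F = -2 + 151 = 149)
q(t) = -3/t + t/7 (q(t) = t*(⅐) - 3/t = t/7 - 3/t = -3/t + t/7)
(q(P(4, 3)) - 114)*F = ((-3/5 + (⅐)*5) - 114)*149 = ((-3*⅕ + 5/7) - 114)*149 = ((-⅗ + 5/7) - 114)*149 = (4/35 - 114)*149 = -3986/35*149 = -593914/35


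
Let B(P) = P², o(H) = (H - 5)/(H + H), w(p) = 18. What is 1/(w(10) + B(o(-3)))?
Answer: 9/178 ≈ 0.050562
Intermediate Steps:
o(H) = (-5 + H)/(2*H) (o(H) = (-5 + H)/((2*H)) = (-5 + H)*(1/(2*H)) = (-5 + H)/(2*H))
1/(w(10) + B(o(-3))) = 1/(18 + ((½)*(-5 - 3)/(-3))²) = 1/(18 + ((½)*(-⅓)*(-8))²) = 1/(18 + (4/3)²) = 1/(18 + 16/9) = 1/(178/9) = 9/178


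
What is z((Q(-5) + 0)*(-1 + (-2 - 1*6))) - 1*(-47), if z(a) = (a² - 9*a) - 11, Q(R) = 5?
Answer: 2466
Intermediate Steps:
z(a) = -11 + a² - 9*a
z((Q(-5) + 0)*(-1 + (-2 - 1*6))) - 1*(-47) = (-11 + ((5 + 0)*(-1 + (-2 - 1*6)))² - 9*(5 + 0)*(-1 + (-2 - 1*6))) - 1*(-47) = (-11 + (5*(-1 + (-2 - 6)))² - 45*(-1 + (-2 - 6))) + 47 = (-11 + (5*(-1 - 8))² - 45*(-1 - 8)) + 47 = (-11 + (5*(-9))² - 45*(-9)) + 47 = (-11 + (-45)² - 9*(-45)) + 47 = (-11 + 2025 + 405) + 47 = 2419 + 47 = 2466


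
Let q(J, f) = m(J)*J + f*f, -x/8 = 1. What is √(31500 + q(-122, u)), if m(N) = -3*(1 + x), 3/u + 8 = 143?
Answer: √58599451/45 ≈ 170.11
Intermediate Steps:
u = 1/45 (u = 3/(-8 + 143) = 3/135 = 3*(1/135) = 1/45 ≈ 0.022222)
x = -8 (x = -8*1 = -8)
m(N) = 21 (m(N) = -3*(1 - 8) = -3*(-7) = 21)
q(J, f) = f² + 21*J (q(J, f) = 21*J + f*f = 21*J + f² = f² + 21*J)
√(31500 + q(-122, u)) = √(31500 + ((1/45)² + 21*(-122))) = √(31500 + (1/2025 - 2562)) = √(31500 - 5188049/2025) = √(58599451/2025) = √58599451/45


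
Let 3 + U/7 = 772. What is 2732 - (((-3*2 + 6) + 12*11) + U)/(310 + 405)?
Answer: 389573/143 ≈ 2724.3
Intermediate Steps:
U = 5383 (U = -21 + 7*772 = -21 + 5404 = 5383)
2732 - (((-3*2 + 6) + 12*11) + U)/(310 + 405) = 2732 - (((-3*2 + 6) + 12*11) + 5383)/(310 + 405) = 2732 - (((-6 + 6) + 132) + 5383)/715 = 2732 - ((0 + 132) + 5383)/715 = 2732 - (132 + 5383)/715 = 2732 - 5515/715 = 2732 - 1*1103/143 = 2732 - 1103/143 = 389573/143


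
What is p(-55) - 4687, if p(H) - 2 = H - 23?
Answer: -4763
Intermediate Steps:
p(H) = -21 + H (p(H) = 2 + (H - 23) = 2 + (-23 + H) = -21 + H)
p(-55) - 4687 = (-21 - 55) - 4687 = -76 - 4687 = -4763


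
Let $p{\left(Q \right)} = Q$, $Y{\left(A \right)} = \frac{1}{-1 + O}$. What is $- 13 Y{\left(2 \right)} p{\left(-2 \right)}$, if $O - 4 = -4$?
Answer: $-26$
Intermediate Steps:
$O = 0$ ($O = 4 - 4 = 0$)
$Y{\left(A \right)} = -1$ ($Y{\left(A \right)} = \frac{1}{-1 + 0} = \frac{1}{-1} = -1$)
$- 13 Y{\left(2 \right)} p{\left(-2 \right)} = \left(-13\right) \left(-1\right) \left(-2\right) = 13 \left(-2\right) = -26$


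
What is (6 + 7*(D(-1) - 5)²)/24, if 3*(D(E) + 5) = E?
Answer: 6781/216 ≈ 31.394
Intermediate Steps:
D(E) = -5 + E/3
(6 + 7*(D(-1) - 5)²)/24 = (6 + 7*((-5 + (⅓)*(-1)) - 5)²)/24 = (6 + 7*((-5 - ⅓) - 5)²)/24 = (6 + 7*(-16/3 - 5)²)/24 = (6 + 7*(-31/3)²)/24 = (6 + 7*(961/9))/24 = (6 + 6727/9)/24 = (1/24)*(6781/9) = 6781/216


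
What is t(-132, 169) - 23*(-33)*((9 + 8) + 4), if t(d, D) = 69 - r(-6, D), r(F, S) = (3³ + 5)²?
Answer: 14984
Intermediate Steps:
r(F, S) = 1024 (r(F, S) = (27 + 5)² = 32² = 1024)
t(d, D) = -955 (t(d, D) = 69 - 1*1024 = 69 - 1024 = -955)
t(-132, 169) - 23*(-33)*((9 + 8) + 4) = -955 - 23*(-33)*((9 + 8) + 4) = -955 - (-759)*(17 + 4) = -955 - (-759)*21 = -955 - 1*(-15939) = -955 + 15939 = 14984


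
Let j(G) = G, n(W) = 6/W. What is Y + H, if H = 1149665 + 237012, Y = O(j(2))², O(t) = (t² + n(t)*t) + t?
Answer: 1386821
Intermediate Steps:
O(t) = 6 + t + t² (O(t) = (t² + (6/t)*t) + t = (t² + 6) + t = (6 + t²) + t = 6 + t + t²)
Y = 144 (Y = (6 + 2*(1 + 2))² = (6 + 2*3)² = (6 + 6)² = 12² = 144)
H = 1386677
Y + H = 144 + 1386677 = 1386821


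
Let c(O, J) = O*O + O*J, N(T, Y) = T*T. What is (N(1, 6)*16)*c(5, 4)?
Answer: 720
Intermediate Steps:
N(T, Y) = T²
c(O, J) = O² + J*O
(N(1, 6)*16)*c(5, 4) = (1²*16)*(5*(4 + 5)) = (1*16)*(5*9) = 16*45 = 720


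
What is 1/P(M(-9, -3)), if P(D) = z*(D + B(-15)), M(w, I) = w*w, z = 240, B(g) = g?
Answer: 1/15840 ≈ 6.3131e-5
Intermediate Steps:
M(w, I) = w²
P(D) = -3600 + 240*D (P(D) = 240*(D - 15) = 240*(-15 + D) = -3600 + 240*D)
1/P(M(-9, -3)) = 1/(-3600 + 240*(-9)²) = 1/(-3600 + 240*81) = 1/(-3600 + 19440) = 1/15840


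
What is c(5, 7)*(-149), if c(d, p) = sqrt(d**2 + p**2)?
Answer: -149*sqrt(74) ≈ -1281.7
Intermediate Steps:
c(5, 7)*(-149) = sqrt(5**2 + 7**2)*(-149) = sqrt(25 + 49)*(-149) = sqrt(74)*(-149) = -149*sqrt(74)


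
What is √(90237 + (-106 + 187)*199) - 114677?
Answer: -114677 + 2*√26589 ≈ -1.1435e+5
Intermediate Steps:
√(90237 + (-106 + 187)*199) - 114677 = √(90237 + 81*199) - 114677 = √(90237 + 16119) - 114677 = √106356 - 114677 = 2*√26589 - 114677 = -114677 + 2*√26589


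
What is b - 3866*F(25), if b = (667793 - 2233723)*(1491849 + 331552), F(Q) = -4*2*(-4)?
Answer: -2855318451642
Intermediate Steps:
F(Q) = 32 (F(Q) = -8*(-4) = 32)
b = -2855318327930 (b = -1565930*1823401 = -2855318327930)
b - 3866*F(25) = -2855318327930 - 3866*32 = -2855318327930 - 1*123712 = -2855318327930 - 123712 = -2855318451642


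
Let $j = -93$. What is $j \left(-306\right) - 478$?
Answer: $27980$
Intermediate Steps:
$j \left(-306\right) - 478 = \left(-93\right) \left(-306\right) - 478 = 28458 - 478 = 27980$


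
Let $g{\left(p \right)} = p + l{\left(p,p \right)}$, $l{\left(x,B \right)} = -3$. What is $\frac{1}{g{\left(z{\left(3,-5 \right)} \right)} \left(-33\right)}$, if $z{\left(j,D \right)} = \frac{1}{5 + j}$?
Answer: $\frac{8}{759} \approx 0.01054$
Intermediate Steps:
$g{\left(p \right)} = -3 + p$ ($g{\left(p \right)} = p - 3 = -3 + p$)
$\frac{1}{g{\left(z{\left(3,-5 \right)} \right)} \left(-33\right)} = \frac{1}{\left(-3 + \frac{1}{5 + 3}\right) \left(-33\right)} = \frac{1}{\left(-3 + \frac{1}{8}\right) \left(-33\right)} = \frac{1}{\left(- \frac{23}{8}\right) \left(-33\right)} = \frac{1}{\frac{759}{8}} = \frac{8}{759}$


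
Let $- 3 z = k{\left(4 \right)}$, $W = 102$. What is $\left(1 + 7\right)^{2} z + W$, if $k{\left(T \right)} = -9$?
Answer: $294$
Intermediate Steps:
$z = 3$ ($z = \left(- \frac{1}{3}\right) \left(-9\right) = 3$)
$\left(1 + 7\right)^{2} z + W = \left(1 + 7\right)^{2} \cdot 3 + 102 = 8^{2} \cdot 3 + 102 = 64 \cdot 3 + 102 = 192 + 102 = 294$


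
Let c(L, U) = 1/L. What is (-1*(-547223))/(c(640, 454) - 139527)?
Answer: -350222720/89297279 ≈ -3.9220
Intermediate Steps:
(-1*(-547223))/(c(640, 454) - 139527) = (-1*(-547223))/(1/640 - 139527) = 547223/(1/640 - 139527) = 547223/(-89297279/640) = 547223*(-640/89297279) = -350222720/89297279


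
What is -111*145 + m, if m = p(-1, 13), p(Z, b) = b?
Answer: -16082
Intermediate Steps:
m = 13
-111*145 + m = -111*145 + 13 = -16095 + 13 = -16082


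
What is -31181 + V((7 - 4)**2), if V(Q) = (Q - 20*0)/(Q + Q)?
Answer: -62361/2 ≈ -31181.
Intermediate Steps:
V(Q) = 1/2 (V(Q) = (Q + 0)/((2*Q)) = Q*(1/(2*Q)) = 1/2)
-31181 + V((7 - 4)**2) = -31181 + 1/2 = -62361/2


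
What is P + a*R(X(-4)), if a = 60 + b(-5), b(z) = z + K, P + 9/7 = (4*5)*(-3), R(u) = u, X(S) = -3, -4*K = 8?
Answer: -1542/7 ≈ -220.29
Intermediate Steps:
K = -2 (K = -¼*8 = -2)
P = -429/7 (P = -9/7 + (4*5)*(-3) = -9/7 + 20*(-3) = -9/7 - 60 = -429/7 ≈ -61.286)
b(z) = -2 + z (b(z) = z - 2 = -2 + z)
a = 53 (a = 60 + (-2 - 5) = 60 - 7 = 53)
P + a*R(X(-4)) = -429/7 + 53*(-3) = -429/7 - 159 = -1542/7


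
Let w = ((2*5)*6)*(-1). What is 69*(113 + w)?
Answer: 3657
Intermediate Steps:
w = -60 (w = (10*6)*(-1) = 60*(-1) = -60)
69*(113 + w) = 69*(113 - 60) = 69*53 = 3657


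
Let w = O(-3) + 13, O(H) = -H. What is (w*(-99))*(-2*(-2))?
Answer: -6336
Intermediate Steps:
w = 16 (w = -1*(-3) + 13 = 3 + 13 = 16)
(w*(-99))*(-2*(-2)) = (16*(-99))*(-2*(-2)) = -1584*4 = -6336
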